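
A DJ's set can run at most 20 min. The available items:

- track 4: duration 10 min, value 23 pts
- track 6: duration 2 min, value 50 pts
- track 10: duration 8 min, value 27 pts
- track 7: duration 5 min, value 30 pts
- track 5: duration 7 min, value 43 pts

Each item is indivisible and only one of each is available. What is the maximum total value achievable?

This is a 0/1 knapsack; check combinations near the capacity.
- track 6+track 7+track 5: duration 2+5+7=14, value 50+30+43=123
- track 6+track 10+track 5: duration 2+8+7=17, value 50+27+43=120
- track 4+track 6+track 5: duration 10+2+7=19, value 23+50+43=116
- track 6+track 10+track 7: duration 2+8+5=15, value 50+27+30=107
Best: 123 pts.

123 pts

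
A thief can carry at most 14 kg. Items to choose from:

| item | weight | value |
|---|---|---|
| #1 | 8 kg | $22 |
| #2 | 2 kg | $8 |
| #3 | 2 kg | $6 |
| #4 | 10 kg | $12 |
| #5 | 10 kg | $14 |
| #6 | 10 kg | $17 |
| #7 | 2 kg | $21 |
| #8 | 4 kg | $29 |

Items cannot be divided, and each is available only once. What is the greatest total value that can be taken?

$72

Check high-value combinations within 14 kg:
- #1+#7+#8: weight 8+2+4=14, value 22+21+29=72
- #2+#3+#7+#8: weight 2+2+2+4=10, value 8+6+21+29=64
- #1+#2+#8: weight 8+2+4=14, value 22+8+29=59
Best: $72.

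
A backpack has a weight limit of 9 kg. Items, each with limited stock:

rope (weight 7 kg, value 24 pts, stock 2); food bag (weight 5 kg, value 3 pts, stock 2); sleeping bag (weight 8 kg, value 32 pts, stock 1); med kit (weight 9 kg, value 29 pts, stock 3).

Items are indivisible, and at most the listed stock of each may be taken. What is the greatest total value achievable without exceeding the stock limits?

Best selections within weight 9 and stock limits:
- 1×sleeping bag: weight 8, value 32
- 1×med kit: weight 9, value 29
- 1×rope: weight 7, value 24
- 1×food bag: weight 5, value 3
Best: 32 pts.

32 pts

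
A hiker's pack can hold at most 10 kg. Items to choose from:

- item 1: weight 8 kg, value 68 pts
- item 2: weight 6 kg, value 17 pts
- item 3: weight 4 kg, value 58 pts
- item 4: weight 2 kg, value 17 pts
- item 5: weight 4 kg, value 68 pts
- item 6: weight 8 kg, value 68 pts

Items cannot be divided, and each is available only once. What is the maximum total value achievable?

Check high-value combinations within 10 kg:
- item 3+item 4+item 5: weight 4+2+4=10, value 58+17+68=143
- item 3+item 5: weight 4+4=8, value 58+68=126
- item 4+item 5: weight 2+4=6, value 17+68=85
Best: 143 pts.

143 pts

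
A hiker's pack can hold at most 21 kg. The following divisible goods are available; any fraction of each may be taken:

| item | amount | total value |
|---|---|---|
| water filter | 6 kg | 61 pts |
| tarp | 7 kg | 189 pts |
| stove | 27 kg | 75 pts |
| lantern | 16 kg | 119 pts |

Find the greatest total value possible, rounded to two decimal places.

Take in order of value per unit:
- tarp (189/7 per unit): all 7 → value 189, running total 189.00
- water filter (61/6 per unit): all 6 → value 61, running total 250.00
- lantern (119/16 per unit): 8 of 16 → value 8×119/16 = 59.5000, running total 309.50
Total 309.50.

309.50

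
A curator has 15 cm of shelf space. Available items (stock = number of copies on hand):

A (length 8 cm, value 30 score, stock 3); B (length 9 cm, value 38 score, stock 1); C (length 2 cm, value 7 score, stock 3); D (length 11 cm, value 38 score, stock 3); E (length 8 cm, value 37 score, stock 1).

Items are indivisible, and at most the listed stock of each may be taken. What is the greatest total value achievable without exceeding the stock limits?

59 score

Best selections within length 15 and stock limits:
- 1×B + 3×C: length 15, value 59
- 3×C + 1×E: length 14, value 58
Best: 59 score.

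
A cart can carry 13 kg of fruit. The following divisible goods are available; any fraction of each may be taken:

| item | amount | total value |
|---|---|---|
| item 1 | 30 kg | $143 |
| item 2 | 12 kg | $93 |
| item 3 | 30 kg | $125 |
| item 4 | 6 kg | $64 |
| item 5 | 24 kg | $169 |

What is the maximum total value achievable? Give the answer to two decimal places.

Take in order of value per unit:
- item 4 (64/6 per unit): all 6 → value 64, running total 64.00
- item 2 (93/12 per unit): 7 of 12 → value 7×93/12 = 54.2500, running total 118.25
Total 118.25.

118.25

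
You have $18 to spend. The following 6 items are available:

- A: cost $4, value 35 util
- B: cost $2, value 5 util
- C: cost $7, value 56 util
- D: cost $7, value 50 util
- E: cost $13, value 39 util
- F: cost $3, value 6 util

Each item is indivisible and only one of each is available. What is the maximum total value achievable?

141 util

This is a 0/1 knapsack; check combinations near the capacity.
- A+C+D: cost 4+7+7=18, value 35+56+50=141
- C+D+F: cost 7+7+3=17, value 56+50+6=112
- B+C+D: cost 2+7+7=16, value 5+56+50=111
- C+D: cost 7+7=14, value 56+50=106
Best: 141 util.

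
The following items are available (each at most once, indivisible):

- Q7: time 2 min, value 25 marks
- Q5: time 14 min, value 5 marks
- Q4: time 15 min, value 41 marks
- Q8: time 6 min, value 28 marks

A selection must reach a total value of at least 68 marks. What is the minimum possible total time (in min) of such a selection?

21

Subsets with value ≥ 68, sorted by total time:
- Q4+Q8: time 21, value 69
- Q7+Q4+Q8: time 23, value 94
Minimum time: 21 min.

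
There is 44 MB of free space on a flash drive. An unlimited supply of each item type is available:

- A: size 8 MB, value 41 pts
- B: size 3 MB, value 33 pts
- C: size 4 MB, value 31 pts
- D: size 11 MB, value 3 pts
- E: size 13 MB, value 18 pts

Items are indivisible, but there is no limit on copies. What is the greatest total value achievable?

Best value-per-unit is B at 33/3, and filling with it alone uses size 14×3=42. No mix of the others beats 14×33 = 462.

462 pts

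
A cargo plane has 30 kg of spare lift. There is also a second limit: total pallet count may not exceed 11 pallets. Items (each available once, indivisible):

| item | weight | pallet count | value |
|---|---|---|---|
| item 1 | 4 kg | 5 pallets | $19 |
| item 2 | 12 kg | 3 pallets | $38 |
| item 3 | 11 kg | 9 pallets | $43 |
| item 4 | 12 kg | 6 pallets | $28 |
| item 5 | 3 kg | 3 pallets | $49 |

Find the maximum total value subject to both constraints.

Feasible sets respecting both limits:
- item 1+item 2+item 5: weight 19, pallet count 11, value 106
- item 2+item 5: weight 15, pallet count 6, value 87
- item 4+item 5: weight 15, pallet count 9, value 77
- item 1+item 5: weight 7, pallet count 8, value 68
Best: $106.

$106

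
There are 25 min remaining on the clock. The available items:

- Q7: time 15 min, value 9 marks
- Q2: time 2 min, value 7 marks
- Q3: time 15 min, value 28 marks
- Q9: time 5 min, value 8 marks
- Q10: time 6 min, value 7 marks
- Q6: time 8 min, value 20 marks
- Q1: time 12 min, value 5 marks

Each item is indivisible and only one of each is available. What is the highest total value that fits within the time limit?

Check high-value combinations within 25 min:
- Q2+Q3+Q6: time 2+15+8=25, value 7+28+20=55
- Q3+Q6: time 15+8=23, value 28+20=48
- Q2+Q3+Q9: time 2+15+5=22, value 7+28+8=43
- Q2+Q9+Q10+Q6: time 2+5+6+8=21, value 7+8+7+20=42
Best: 55 marks.

55 marks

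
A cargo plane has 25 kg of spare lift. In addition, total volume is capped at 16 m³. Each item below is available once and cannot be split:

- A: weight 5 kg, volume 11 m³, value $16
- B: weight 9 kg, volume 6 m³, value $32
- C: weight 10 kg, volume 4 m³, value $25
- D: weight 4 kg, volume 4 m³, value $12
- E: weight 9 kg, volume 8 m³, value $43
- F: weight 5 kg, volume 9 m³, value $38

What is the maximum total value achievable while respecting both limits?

Feasible sets respecting both limits:
- C+D+E: weight 23, volume 16, value 80
- B+E: weight 18, volume 14, value 75
- B+F: weight 14, volume 15, value 70
- B+C+D: weight 23, volume 14, value 69
Best: $80.

$80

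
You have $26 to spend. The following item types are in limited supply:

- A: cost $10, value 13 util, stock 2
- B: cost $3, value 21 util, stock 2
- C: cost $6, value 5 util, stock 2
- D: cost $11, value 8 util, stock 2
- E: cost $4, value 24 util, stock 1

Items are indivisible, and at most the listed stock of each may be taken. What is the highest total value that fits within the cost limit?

84 util

Top feasible selections:
- 1×A + 2×B + 1×C + 1×E: cost 26, value 84
- 1×A + 2×B + 1×E: cost 20, value 79
- 2×B + 2×C + 1×E: cost 22, value 76
Best: 84 util.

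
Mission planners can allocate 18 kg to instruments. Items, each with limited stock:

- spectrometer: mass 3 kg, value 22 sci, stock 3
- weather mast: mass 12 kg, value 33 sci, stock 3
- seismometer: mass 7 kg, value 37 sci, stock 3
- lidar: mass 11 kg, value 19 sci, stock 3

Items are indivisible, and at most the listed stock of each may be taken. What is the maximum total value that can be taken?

Top feasible selections:
- 3×spectrometer + 1×seismometer: mass 16, value 103
- 1×spectrometer + 2×seismometer: mass 17, value 96
- 2×spectrometer + 1×seismometer: mass 13, value 81
Best: 103 sci.

103 sci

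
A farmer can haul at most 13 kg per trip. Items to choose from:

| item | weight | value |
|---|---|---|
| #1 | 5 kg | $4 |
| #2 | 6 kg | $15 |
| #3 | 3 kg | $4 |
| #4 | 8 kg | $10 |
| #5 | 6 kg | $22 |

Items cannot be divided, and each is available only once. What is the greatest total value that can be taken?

$37

Check high-value combinations within 13 kg:
- #2+#5: weight 6+6=12, value 15+22=37
- #3+#5: weight 3+6=9, value 4+22=26
- #1+#5: weight 5+6=11, value 4+22=26
- #5: weight 6, value 22
Best: $37.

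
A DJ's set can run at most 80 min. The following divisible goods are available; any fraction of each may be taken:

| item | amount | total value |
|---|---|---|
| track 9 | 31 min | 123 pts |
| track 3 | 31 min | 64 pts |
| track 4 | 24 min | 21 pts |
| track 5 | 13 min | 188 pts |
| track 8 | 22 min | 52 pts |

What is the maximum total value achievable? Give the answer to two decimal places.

Take in order of value per unit:
- track 5 (188/13 per unit): all 13 → value 188, running total 188.00
- track 9 (123/31 per unit): all 31 → value 123, running total 311.00
- track 8 (52/22 per unit): all 22 → value 52, running total 363.00
- track 3 (64/31 per unit): 14 of 31 → value 14×64/31 = 28.9032, running total 391.90
Total 391.90.

391.90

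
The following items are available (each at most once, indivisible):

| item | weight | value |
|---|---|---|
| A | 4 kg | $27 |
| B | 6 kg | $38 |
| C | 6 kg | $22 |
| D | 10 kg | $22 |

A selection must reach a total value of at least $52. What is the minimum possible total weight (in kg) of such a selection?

10

Subsets with value ≥ 52, sorted by total weight:
- A+B: weight 10, value 65
- B+C: weight 12, value 60
- A+B+C: weight 16, value 87
Minimum weight: 10 kg.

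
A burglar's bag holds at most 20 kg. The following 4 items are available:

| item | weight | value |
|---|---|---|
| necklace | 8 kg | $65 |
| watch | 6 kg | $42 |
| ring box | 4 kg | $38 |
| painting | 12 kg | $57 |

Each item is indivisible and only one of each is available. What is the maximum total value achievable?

$145

Check high-value combinations within 20 kg:
- necklace+watch+ring box: weight 8+6+4=18, value 65+42+38=145
- necklace+painting: weight 8+12=20, value 65+57=122
- necklace+watch: weight 8+6=14, value 65+42=107
- necklace+ring box: weight 8+4=12, value 65+38=103
Best: $145.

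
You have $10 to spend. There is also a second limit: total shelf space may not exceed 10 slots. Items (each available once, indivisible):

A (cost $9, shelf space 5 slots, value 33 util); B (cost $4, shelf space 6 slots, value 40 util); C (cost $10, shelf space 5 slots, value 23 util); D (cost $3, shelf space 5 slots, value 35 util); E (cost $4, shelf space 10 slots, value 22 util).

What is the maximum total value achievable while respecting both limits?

Feasible sets respecting both limits:
- B: cost 4, shelf space 6, value 40
- D: cost 3, shelf space 5, value 35
- A: cost 9, shelf space 5, value 33
Best: 40 util.

40 util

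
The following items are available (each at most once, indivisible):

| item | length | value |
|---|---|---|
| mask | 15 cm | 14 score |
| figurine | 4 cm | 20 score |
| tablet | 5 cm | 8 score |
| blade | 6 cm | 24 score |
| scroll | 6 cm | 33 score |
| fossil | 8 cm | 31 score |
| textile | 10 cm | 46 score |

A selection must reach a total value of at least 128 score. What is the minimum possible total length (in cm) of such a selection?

Subsets with value ≥ 128, sorted by total length:
- figurine+scroll+fossil+textile: length 28, value 130
- blade+scroll+fossil+textile: length 30, value 134
Minimum length: 28 cm.

28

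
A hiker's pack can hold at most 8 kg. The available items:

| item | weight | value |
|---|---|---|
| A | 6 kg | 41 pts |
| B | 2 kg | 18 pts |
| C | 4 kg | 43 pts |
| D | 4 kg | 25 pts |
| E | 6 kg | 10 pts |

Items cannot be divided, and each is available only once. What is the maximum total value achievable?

Check high-value combinations within 8 kg:
- C+D: weight 4+4=8, value 43+25=68
- B+C: weight 2+4=6, value 18+43=61
- A+B: weight 6+2=8, value 41+18=59
- C: weight 4, value 43
Best: 68 pts.

68 pts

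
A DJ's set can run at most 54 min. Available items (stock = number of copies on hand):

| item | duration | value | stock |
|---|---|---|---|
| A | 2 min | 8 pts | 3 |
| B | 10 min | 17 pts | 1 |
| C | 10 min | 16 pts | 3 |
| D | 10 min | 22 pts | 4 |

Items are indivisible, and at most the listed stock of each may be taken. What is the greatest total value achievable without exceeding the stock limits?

Top feasible selections:
- 2×A + 1×B + 4×D: duration 54, value 121
- 2×A + 1×C + 4×D: duration 54, value 120
- 2×A + 1×B + 1×C + 3×D: duration 54, value 115
- 2×A + 2×C + 3×D: duration 54, value 114
Best: 121 pts.

121 pts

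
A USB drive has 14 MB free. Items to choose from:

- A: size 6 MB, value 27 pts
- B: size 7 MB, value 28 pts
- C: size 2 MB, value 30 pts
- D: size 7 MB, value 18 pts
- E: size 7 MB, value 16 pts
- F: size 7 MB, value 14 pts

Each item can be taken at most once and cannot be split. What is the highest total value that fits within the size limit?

This is a 0/1 knapsack; check combinations near the capacity.
- B+C: size 7+2=9, value 28+30=58
- A+C: size 6+2=8, value 27+30=57
- A+B: size 6+7=13, value 27+28=55
- C+D: size 2+7=9, value 30+18=48
Best: 58 pts.

58 pts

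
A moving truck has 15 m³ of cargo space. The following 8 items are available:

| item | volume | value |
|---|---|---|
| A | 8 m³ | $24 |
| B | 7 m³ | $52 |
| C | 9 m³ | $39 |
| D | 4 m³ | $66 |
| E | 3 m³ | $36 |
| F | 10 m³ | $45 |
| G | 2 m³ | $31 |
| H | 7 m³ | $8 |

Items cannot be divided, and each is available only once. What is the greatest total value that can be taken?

This is a 0/1 knapsack; check combinations near the capacity.
- B+D+E: volume 7+4+3=14, value 52+66+36=154
- B+D+G: volume 7+4+2=13, value 52+66+31=149
- C+D+G: volume 9+4+2=15, value 39+66+31=136
- D+E+G: volume 4+3+2=9, value 66+36+31=133
- A+D+E: volume 8+4+3=15, value 24+66+36=126
Best: $154.

$154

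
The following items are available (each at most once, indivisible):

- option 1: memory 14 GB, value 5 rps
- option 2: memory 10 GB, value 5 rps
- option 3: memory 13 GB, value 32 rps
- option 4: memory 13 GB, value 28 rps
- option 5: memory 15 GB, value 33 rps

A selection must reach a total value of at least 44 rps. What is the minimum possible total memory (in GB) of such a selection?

Subsets with value ≥ 44, sorted by total memory:
- option 3+option 4: memory 26, value 60
- option 3+option 5: memory 28, value 65
- option 4+option 5: memory 28, value 61
- option 2+option 3+option 4: memory 36, value 65
Minimum memory: 26 GB.

26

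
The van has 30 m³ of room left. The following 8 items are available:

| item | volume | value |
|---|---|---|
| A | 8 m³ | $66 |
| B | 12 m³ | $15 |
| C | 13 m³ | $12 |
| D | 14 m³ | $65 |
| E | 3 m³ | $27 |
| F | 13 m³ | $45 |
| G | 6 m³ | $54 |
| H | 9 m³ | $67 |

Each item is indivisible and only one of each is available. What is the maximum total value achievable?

This is a 0/1 knapsack; check combinations near the capacity.
- A+E+G+H: volume 8+3+6+9=26, value 66+27+54+67=214
- A+E+F+G: volume 8+3+13+6=30, value 66+27+45+54=192
- A+G+H: volume 8+6+9=23, value 66+54+67=187
- D+G+H: volume 14+6+9=29, value 65+54+67=186
- A+D+G: volume 8+14+6=28, value 66+65+54=185
Best: $214.

$214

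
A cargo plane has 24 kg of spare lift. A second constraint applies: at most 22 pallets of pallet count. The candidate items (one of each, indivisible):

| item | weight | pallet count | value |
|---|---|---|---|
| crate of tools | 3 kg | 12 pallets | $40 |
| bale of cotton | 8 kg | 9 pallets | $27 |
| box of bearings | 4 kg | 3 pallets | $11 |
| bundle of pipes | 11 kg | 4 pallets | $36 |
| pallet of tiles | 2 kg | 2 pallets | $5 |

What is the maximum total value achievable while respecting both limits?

$92

Feasible sets respecting both limits:
- crate of tools+box of bearings+bundle of pipes+pallet of tiles: weight 20, pallet count 21, value 92
- crate of tools+box of bearings+bundle of pipes: weight 18, pallet count 19, value 87
- crate of tools+bundle of pipes+pallet of tiles: weight 16, pallet count 18, value 81
Best: $92.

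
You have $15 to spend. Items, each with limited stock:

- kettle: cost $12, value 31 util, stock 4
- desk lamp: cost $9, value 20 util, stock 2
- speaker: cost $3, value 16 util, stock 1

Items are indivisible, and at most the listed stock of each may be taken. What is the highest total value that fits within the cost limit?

Top feasible selections:
- 1×kettle + 1×speaker: cost 15, value 47
- 1×desk lamp + 1×speaker: cost 12, value 36
- 1×kettle: cost 12, value 31
Best: 47 util.

47 util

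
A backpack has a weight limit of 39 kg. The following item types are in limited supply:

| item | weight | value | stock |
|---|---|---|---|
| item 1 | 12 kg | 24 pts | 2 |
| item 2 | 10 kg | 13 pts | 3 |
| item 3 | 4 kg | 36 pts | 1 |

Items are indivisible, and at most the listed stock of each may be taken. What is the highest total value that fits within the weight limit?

Best selections within weight 39 and stock limits:
- 2×item 1 + 1×item 2 + 1×item 3: weight 38, value 97
- 1×item 1 + 2×item 2 + 1×item 3: weight 36, value 86
Best: 97 pts.

97 pts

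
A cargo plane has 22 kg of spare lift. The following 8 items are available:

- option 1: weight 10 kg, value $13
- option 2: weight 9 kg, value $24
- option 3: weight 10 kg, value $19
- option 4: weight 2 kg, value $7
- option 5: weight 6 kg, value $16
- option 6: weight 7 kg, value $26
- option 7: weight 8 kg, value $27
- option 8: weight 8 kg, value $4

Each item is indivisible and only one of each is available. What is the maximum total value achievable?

$69

Check high-value combinations within 22 kg:
- option 5+option 6+option 7: weight 6+7+8=21, value 16+26+27=69
- option 2+option 5+option 6: weight 9+6+7=22, value 24+16+26=66
- option 4+option 6+option 7: weight 2+7+8=17, value 7+26+27=60
Best: $69.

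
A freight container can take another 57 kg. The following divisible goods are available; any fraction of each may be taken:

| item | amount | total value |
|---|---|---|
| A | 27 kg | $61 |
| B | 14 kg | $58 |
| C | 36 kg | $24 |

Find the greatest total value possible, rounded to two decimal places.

129.67

Take in order of value per unit:
- B (58/14 per unit): all 14 → value 58, running total 58.00
- A (61/27 per unit): all 27 → value 61, running total 119.00
- C (24/36 per unit): 16 of 36 → value 16×24/36 = 10.6667, running total 129.67
Total 129.67.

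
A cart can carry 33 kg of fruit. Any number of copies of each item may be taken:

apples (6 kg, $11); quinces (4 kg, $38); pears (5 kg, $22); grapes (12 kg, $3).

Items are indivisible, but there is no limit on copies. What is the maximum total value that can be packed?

Best value-per-unit is quinces at 38/4, and filling with it alone uses weight 8×4=32. No mix of the others beats 8×38 = 304.

$304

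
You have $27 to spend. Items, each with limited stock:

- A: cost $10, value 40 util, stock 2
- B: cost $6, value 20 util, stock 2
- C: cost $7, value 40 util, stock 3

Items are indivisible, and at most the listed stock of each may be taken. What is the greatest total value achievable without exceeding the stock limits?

Best selections within cost 27 and stock limits:
- 1×B + 3×C: cost 27, value 140
- 3×C: cost 21, value 120
Best: 140 util.

140 util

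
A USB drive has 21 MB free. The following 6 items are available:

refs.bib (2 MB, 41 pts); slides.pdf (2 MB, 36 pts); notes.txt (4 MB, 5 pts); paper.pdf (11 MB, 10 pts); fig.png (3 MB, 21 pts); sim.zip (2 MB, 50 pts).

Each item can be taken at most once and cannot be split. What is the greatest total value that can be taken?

158 pts

Check high-value combinations within 21 MB:
- refs.bib+slides.pdf+paper.pdf+fig.png+sim.zip: size 2+2+11+3+2=20, value 41+36+10+21+50=158
- refs.bib+slides.pdf+notes.txt+fig.png+sim.zip: size 2+2+4+3+2=13, value 41+36+5+21+50=153
- refs.bib+slides.pdf+fig.png+sim.zip: size 2+2+3+2=9, value 41+36+21+50=148
- refs.bib+slides.pdf+notes.txt+paper.pdf+sim.zip: size 2+2+4+11+2=21, value 41+36+5+10+50=142
- refs.bib+slides.pdf+paper.pdf+sim.zip: size 2+2+11+2=17, value 41+36+10+50=137
Best: 158 pts.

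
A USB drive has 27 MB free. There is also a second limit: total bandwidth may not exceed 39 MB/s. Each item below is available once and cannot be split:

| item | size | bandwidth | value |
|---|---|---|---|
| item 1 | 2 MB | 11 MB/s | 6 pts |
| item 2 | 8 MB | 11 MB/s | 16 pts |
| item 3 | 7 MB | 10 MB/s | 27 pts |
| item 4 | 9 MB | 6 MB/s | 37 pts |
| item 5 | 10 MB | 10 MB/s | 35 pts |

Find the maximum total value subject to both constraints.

Feasible sets respecting both limits:
- item 3+item 4+item 5: size 26, bandwidth 26, value 99
- item 2+item 4+item 5: size 27, bandwidth 27, value 88
- item 1+item 2+item 3+item 4: size 26, bandwidth 38, value 86
- item 2+item 3+item 4: size 24, bandwidth 27, value 80
Best: 99 pts.

99 pts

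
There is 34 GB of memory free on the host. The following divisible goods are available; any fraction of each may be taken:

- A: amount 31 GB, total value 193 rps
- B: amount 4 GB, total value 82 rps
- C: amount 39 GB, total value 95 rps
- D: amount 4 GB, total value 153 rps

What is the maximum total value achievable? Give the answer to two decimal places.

396.87

Take in order of value per unit:
- D (153/4 per unit): all 4 → value 153, running total 153.00
- B (82/4 per unit): all 4 → value 82, running total 235.00
- A (193/31 per unit): 26 of 31 → value 26×193/31 = 161.8710, running total 396.87
Total 396.87.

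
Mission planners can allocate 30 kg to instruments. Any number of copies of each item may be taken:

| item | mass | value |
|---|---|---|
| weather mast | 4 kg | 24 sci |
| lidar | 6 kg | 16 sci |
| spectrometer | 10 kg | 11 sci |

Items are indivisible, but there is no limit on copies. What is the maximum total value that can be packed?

Best value-per-unit is weather mast at 24/4, and filling with it alone uses mass 7×4=28. No mix of the others beats 7×24 = 168.

168 sci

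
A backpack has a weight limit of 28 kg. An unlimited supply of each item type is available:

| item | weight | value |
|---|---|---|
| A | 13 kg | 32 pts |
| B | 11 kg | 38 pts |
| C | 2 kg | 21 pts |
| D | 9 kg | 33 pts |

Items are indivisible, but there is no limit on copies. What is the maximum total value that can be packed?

Best value-per-unit is C at 21/2, and filling with it alone uses weight 14×2=28. No mix of the others beats 14×21 = 294.

294 pts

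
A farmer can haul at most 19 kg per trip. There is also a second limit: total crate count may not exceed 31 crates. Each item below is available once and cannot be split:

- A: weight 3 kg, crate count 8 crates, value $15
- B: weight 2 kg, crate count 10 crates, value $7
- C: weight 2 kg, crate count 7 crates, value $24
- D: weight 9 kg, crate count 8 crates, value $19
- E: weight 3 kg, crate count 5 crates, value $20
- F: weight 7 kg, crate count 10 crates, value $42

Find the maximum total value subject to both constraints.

Feasible sets respecting both limits:
- A+C+E+F: weight 15, crate count 30, value 101
- C+E+F: weight 12, crate count 22, value 86
- C+D+F: weight 18, crate count 25, value 85
- A+C+F: weight 12, crate count 25, value 81
Best: $101.

$101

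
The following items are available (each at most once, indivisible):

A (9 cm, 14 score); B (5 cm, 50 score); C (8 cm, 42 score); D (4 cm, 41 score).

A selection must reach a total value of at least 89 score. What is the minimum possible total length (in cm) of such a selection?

Subsets with value ≥ 89, sorted by total length:
- B+D: length 9, value 91
- B+C: length 13, value 92
- B+C+D: length 17, value 133
Minimum length: 9 cm.

9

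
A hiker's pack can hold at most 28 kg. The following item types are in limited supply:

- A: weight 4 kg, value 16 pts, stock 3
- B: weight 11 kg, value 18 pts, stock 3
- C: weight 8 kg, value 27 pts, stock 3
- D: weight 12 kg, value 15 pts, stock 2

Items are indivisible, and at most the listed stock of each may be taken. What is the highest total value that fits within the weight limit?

Best selections within weight 28 and stock limits:
- 3×A + 2×C: weight 28, value 102
- 1×A + 3×C: weight 28, value 97
Best: 102 pts.

102 pts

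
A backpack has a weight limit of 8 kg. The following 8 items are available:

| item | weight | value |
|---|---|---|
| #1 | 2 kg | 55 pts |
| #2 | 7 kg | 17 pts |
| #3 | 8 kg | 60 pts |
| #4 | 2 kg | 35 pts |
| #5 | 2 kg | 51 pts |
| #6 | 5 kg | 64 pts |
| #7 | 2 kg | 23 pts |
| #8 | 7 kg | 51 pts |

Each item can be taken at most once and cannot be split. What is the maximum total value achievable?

Check high-value combinations within 8 kg:
- #1+#4+#5+#7: weight 2+2+2+2=8, value 55+35+51+23=164
- #1+#4+#5: weight 2+2+2=6, value 55+35+51=141
- #1+#5+#7: weight 2+2+2=6, value 55+51+23=129
- #1+#6: weight 2+5=7, value 55+64=119
- #5+#6: weight 2+5=7, value 51+64=115
Best: 164 pts.

164 pts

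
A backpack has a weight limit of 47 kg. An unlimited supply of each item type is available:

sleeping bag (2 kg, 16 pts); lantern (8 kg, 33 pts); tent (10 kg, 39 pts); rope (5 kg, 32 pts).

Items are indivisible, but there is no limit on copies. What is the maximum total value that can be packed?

368 pts

Best value-per-unit is sleeping bag at 16/2, and filling with it alone uses weight 23×2=46. No mix of the others beats 23×16 = 368.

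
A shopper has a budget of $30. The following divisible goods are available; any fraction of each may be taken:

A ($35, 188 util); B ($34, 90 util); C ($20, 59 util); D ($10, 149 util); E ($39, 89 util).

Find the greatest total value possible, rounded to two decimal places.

Take in order of value per unit:
- D (149/10 per unit): all 10 → value 149, running total 149.00
- A (188/35 per unit): 20 of 35 → value 20×188/35 = 107.4286, running total 256.43
Total 256.43.

256.43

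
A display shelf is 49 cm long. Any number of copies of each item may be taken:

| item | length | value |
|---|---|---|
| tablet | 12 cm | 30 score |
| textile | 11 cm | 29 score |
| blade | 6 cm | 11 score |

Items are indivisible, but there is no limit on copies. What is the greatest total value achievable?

Best value-per-unit is textile at 29/11; filling with it alone gives 4×29 = 116.
Optimal mix: 4×tablet → length 48, value 120.

120 score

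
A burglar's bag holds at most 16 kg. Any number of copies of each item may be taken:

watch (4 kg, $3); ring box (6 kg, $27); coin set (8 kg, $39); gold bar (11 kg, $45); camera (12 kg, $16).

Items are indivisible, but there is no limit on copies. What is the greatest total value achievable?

$78

Best value-per-unit is coin set at 39/8, and filling with it alone uses weight 2×8=16. No mix of the others beats 2×39 = 78.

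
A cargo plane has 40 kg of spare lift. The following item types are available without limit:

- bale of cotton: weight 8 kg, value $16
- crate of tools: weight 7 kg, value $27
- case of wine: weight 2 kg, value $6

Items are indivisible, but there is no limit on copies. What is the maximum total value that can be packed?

$147

Best value-per-unit is crate of tools at 27/7; filling with it alone gives 5×27 = 135.
Optimal mix: 5×crate of tools + 2×case of wine → weight 39, value 147.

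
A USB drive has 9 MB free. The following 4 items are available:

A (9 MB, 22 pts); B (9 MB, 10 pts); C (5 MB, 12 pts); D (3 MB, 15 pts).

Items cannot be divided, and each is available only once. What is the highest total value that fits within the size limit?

27 pts

Check high-value combinations within 9 MB:
- C+D: size 5+3=8, value 12+15=27
- A: size 9, value 22
- D: size 3, value 15
Best: 27 pts.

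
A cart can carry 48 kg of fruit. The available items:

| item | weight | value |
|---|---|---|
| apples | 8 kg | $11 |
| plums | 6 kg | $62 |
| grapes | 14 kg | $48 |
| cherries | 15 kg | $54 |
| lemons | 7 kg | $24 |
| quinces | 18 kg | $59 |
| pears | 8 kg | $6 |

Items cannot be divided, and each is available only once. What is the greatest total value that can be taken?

Check high-value combinations within 48 kg:
- plums+cherries+lemons+quinces: weight 6+15+7+18=46, value 62+54+24+59=199
- plums+grapes+lemons+quinces: weight 6+14+7+18=45, value 62+48+24+59=193
- plums+grapes+cherries+lemons: weight 6+14+15+7=42, value 62+48+54+24=188
- apples+plums+cherries+quinces: weight 8+6+15+18=47, value 11+62+54+59=186
Best: $199.

$199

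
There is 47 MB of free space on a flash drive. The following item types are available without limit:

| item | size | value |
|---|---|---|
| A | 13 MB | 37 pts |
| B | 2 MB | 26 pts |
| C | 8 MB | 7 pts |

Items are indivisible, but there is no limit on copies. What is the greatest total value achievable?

Best value-per-unit is B at 26/2, and filling with it alone uses size 23×2=46. No mix of the others beats 23×26 = 598.

598 pts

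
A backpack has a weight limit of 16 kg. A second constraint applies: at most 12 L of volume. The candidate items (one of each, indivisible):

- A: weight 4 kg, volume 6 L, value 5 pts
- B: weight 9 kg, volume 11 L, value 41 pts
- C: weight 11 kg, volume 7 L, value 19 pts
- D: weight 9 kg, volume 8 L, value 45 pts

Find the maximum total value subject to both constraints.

Feasible sets respecting both limits:
- D: weight 9, volume 8, value 45
- B: weight 9, volume 11, value 41
- C: weight 11, volume 7, value 19
- A: weight 4, volume 6, value 5
Best: 45 pts.

45 pts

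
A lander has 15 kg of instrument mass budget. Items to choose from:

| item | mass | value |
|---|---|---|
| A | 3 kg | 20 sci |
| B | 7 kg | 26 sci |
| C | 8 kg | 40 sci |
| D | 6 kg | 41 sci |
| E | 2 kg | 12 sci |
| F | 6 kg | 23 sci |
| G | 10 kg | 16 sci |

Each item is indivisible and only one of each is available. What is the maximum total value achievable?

This is a 0/1 knapsack; check combinations near the capacity.
- A+D+F: mass 3+6+6=15, value 20+41+23=84
- C+D: mass 8+6=14, value 40+41=81
- B+D+E: mass 7+6+2=15, value 26+41+12=79
Best: 84 sci.

84 sci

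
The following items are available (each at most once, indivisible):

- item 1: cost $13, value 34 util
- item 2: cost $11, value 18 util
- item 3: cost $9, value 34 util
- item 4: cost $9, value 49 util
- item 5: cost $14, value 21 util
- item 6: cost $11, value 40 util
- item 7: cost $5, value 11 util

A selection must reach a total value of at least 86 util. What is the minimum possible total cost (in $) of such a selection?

Subsets with value ≥ 86, sorted by total cost:
- item 4+item 6: cost 20, value 89
- item 3+item 4+item 7: cost 23, value 94
Minimum cost: 20 $.

20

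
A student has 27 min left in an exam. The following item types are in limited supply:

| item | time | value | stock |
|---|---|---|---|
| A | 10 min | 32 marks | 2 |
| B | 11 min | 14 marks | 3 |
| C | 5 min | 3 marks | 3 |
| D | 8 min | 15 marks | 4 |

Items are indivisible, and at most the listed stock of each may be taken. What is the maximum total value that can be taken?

67 marks

Top feasible selections:
- 2×A + 1×C: time 25, value 67
- 2×A: time 20, value 64
- 1×A + 2×D: time 26, value 62
Best: 67 marks.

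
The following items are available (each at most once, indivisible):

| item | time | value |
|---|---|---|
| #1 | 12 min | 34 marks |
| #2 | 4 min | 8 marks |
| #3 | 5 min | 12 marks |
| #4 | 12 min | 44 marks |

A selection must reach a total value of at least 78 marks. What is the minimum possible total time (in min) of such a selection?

Subsets with value ≥ 78, sorted by total time:
- #1+#4: time 24, value 78
- #1+#2+#4: time 28, value 86
Minimum time: 24 min.

24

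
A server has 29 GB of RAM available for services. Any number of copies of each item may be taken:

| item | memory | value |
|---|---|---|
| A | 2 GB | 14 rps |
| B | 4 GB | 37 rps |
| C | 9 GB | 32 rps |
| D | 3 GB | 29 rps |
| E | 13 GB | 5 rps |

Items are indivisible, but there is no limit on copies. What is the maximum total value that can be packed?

277 rps

Best value-per-unit is D at 29/3; filling with it alone gives 9×29 = 261.
Optimal mix: 2×B + 7×D → memory 29, value 277.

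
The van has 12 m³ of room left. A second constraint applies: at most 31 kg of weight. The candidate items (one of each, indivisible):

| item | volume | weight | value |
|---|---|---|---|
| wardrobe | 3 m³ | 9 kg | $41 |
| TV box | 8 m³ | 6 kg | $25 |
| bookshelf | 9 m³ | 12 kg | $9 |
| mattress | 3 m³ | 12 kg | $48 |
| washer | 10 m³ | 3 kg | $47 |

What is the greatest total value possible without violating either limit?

Feasible sets respecting both limits:
- wardrobe+mattress: volume 6, weight 21, value 89
- TV box+mattress: volume 11, weight 18, value 73
- wardrobe+TV box: volume 11, weight 15, value 66
- bookshelf+mattress: volume 12, weight 24, value 57
Best: $89.

$89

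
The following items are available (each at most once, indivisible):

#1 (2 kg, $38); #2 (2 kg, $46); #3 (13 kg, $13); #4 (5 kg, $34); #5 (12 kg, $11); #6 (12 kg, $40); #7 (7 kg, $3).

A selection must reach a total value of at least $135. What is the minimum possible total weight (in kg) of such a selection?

21

Subsets with value ≥ 135, sorted by total weight:
- #1+#2+#4+#6: weight 21, value 158
- #1+#2+#4+#6+#7: weight 28, value 161
- #1+#2+#5+#6: weight 28, value 135
- #1+#2+#3+#6: weight 29, value 137
Minimum weight: 21 kg.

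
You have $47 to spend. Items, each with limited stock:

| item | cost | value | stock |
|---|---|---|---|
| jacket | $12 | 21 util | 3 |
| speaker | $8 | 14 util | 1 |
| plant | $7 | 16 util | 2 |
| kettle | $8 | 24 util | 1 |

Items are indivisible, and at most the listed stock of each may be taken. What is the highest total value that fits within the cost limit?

98 util

Best selections within cost 47 and stock limits:
- 2×jacket + 2×plant + 1×kettle: cost 46, value 98
- 2×jacket + 1×speaker + 1×plant + 1×kettle: cost 47, value 96
- 1×jacket + 1×speaker + 2×plant + 1×kettle: cost 42, value 91
Best: 98 util.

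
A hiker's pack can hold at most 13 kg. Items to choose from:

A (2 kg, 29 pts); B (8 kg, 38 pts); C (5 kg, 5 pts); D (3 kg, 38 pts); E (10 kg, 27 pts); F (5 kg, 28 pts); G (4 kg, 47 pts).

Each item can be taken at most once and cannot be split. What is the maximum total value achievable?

Check high-value combinations within 13 kg:
- A+D+G: weight 2+3+4=9, value 29+38+47=114
- D+F+G: weight 3+5+4=12, value 38+28+47=113
- A+B+D: weight 2+8+3=13, value 29+38+38=105
- A+F+G: weight 2+5+4=11, value 29+28+47=104
- A+D+F: weight 2+3+5=10, value 29+38+28=95
Best: 114 pts.

114 pts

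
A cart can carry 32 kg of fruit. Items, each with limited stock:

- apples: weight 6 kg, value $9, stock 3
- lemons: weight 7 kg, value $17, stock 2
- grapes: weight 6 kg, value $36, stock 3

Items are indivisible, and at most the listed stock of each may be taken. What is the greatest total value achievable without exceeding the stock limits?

$142

Top feasible selections:
- 2×lemons + 3×grapes: weight 32, value 142
- 1×apples + 1×lemons + 3×grapes: weight 31, value 134
Best: $142.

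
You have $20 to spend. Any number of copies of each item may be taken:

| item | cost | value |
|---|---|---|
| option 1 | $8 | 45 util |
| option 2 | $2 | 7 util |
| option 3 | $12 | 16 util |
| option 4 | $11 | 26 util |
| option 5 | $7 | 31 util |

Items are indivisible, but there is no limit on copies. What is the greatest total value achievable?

104 util

Best value-per-unit is option 1 at 45/8; filling with it alone gives 2×45 = 90.
Optimal mix: 2×option 1 + 2×option 2 → cost 20, value 104.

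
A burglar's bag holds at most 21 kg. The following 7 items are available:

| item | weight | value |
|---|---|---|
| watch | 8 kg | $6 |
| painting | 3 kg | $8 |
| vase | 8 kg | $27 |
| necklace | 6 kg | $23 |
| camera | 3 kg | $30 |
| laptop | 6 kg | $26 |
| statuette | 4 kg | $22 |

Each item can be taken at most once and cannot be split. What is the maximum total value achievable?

This is a 0/1 knapsack; check combinations near the capacity.
- vase+camera+laptop+statuette: weight 8+3+6+4=21, value 27+30+26+22=105
- vase+necklace+camera+statuette: weight 8+6+3+4=21, value 27+23+30+22=102
- necklace+camera+laptop+statuette: weight 6+3+6+4=19, value 23+30+26+22=101
- painting+vase+camera+laptop: weight 3+8+3+6=20, value 8+27+30+26=91
- painting+vase+necklace+camera: weight 3+8+6+3=20, value 8+27+23+30=88
Best: $105.

$105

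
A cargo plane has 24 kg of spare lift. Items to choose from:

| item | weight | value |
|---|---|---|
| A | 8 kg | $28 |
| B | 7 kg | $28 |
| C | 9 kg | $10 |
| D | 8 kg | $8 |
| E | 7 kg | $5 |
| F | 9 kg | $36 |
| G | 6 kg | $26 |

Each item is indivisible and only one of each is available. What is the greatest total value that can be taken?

$92

Check high-value combinations within 24 kg:
- A+B+F: weight 8+7+9=24, value 28+28+36=92
- B+F+G: weight 7+9+6=22, value 28+36+26=90
- A+F+G: weight 8+9+6=23, value 28+36+26=90
Best: $92.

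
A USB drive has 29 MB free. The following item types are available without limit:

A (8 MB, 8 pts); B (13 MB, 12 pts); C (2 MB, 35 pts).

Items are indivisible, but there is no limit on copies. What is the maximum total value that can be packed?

Best value-per-unit is C at 35/2, and filling with it alone uses size 14×2=28. No mix of the others beats 14×35 = 490.

490 pts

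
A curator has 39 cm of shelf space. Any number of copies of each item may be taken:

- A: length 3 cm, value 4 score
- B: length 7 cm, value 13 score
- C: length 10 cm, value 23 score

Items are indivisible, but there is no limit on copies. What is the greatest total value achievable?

Best value-per-unit is C at 23/10; filling with it alone gives 3×23 = 69.
Optimal mix: 1×B + 3×C → length 37, value 82.

82 score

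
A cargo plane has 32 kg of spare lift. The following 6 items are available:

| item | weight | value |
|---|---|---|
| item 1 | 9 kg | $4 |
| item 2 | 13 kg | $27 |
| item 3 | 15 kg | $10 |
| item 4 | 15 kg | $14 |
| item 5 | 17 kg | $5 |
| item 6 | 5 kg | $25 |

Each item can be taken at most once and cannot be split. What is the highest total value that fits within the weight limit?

$56

Check high-value combinations within 32 kg:
- item 1+item 2+item 6: weight 9+13+5=27, value 4+27+25=56
- item 2+item 6: weight 13+5=18, value 27+25=52
- item 1+item 4+item 6: weight 9+15+5=29, value 4+14+25=43
- item 2+item 4: weight 13+15=28, value 27+14=41
- item 4+item 6: weight 15+5=20, value 14+25=39
Best: $56.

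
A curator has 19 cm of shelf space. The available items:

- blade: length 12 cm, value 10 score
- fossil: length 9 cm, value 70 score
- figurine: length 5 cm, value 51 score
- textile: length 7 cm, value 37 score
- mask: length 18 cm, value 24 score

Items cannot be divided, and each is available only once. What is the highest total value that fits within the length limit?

121 score

Check high-value combinations within 19 cm:
- fossil+figurine: length 9+5=14, value 70+51=121
- fossil+textile: length 9+7=16, value 70+37=107
- figurine+textile: length 5+7=12, value 51+37=88
- fossil: length 9, value 70
- blade+figurine: length 12+5=17, value 10+51=61
Best: 121 score.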